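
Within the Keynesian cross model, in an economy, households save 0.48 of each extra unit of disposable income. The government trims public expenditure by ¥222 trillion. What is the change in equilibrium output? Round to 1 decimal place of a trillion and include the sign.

MPC = 1 − MPS = 1 − 0.48 = 0.52.
Spending multiplier = 1/(1 − MPC) = 1/(1 − 0.52) = 1/0.48 ≈ 2.083.
ΔY = k × ΔG = (−¥222 trillion) / 0.48 = −¥462.5 trillion.

−¥462.5 trillion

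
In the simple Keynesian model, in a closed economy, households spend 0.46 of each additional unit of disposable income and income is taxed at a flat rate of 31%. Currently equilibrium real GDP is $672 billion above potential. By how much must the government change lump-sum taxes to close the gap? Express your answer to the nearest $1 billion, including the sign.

+$997 billion

Spending multiplier = 1/(1 − c(1−t)) = 1/(1 − 0.46×0.69) = 1/0.6826 ≈ 1.465.
Tax multiplier = −c·k = −0.46/0.6826 ≈ −0.674. Need ΔY = −$672 billion, so ΔT = ΔY/(−c·k) = −(−$672 billion) × 0.6826 / 0.46 ≈ +$997 billion.
The government should raise lump-sum taxes by $997 billion.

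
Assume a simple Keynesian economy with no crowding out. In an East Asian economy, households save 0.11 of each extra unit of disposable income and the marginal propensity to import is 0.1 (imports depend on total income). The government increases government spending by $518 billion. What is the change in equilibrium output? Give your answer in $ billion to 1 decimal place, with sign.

+$2,466.7 billion

MPC = 1 − MPS = 1 − 0.11 = 0.89.
Spending multiplier = 1/(1 − c + m) = 1/(1 − 0.89 + 0.1) = 1/0.21 ≈ 4.762.
ΔY = k × ΔG = (+$518 billion) / 0.21 ≈ +$2,466.7 billion.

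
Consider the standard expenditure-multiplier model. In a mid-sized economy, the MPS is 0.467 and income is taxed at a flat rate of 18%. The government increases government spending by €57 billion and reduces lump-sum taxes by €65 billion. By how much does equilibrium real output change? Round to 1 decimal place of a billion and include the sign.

+€162.8 billion

MPC = 1 − MPS = 1 − 0.467 = 0.533.
Expenditure multiplier = 1/(1 − c(1−t)) = 1/(1 − 0.533×0.82) = 1/0.56294 ≈ 1.776.
ΔG contributes k·ΔG = (+€57 billion) / 0.56294 ≈ +€101.3 billion.
ΔT of −€65 billion changes first-round spending by −c·ΔT = +€34.645 billion, contributing k·(−c·ΔT) = (+€34.645 billion) / 0.56294 ≈ +€61.5 billion.
Net ΔY = k(ΔG − c·ΔT) = (+€91.645 billion) / 0.56294 ≈ +€162.8 billion.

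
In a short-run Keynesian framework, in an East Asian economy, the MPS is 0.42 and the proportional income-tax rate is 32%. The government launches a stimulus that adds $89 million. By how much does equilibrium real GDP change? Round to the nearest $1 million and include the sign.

+$147 million

MPC = 1 − MPS = 1 − 0.42 = 0.58.
Spending multiplier = 1/(1 − c(1−t)) = 1/(1 − 0.58×0.68) = 1/0.6056 ≈ 1.651.
ΔY = k × ΔG = (+$89 million) / 0.6056 ≈ +$147 million.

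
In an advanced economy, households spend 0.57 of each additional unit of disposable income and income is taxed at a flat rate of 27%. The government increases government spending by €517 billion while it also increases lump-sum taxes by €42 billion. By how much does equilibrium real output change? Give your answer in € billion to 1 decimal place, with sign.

+€844.4 billion

Expenditure multiplier = 1/(1 − c(1−t)) = 1/(1 − 0.57×0.73) = 1/0.5839 ≈ 1.713.
ΔG contributes k·ΔG = (+€517 billion) / 0.5839 ≈ +€885.4 billion.
ΔT of +€42 billion changes first-round spending by −c·ΔT = −€23.94 billion, contributing k·(−c·ΔT) = (−€23.94 billion) / 0.5839 ≈ −€41 billion.
Net ΔY = k(ΔG − c·ΔT) = (+€493.06 billion) / 0.5839 ≈ +€844.4 billion.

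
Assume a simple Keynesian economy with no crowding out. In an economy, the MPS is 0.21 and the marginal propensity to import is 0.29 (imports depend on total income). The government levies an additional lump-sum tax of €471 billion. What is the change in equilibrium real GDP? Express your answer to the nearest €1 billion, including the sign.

−€744 billion

MPC = 1 − MPS = 1 − 0.21 = 0.79.
A lump-sum tax change of +€471 billion shifts disposable income by −€471 billion; first-round consumption changes by −c × ΔT = −0.79 × (+€471 billion) = −€372.09 billion.
Expenditure multiplier = 1/(1 − c + m) = 1/(1 − 0.79 + 0.29) = 1/0.5 = 2.
The tax multiplier is −c × k = −1.58, so ΔY = k × (−c·ΔT) = (−€372.09 billion) / 0.5 ≈ −€744 billion.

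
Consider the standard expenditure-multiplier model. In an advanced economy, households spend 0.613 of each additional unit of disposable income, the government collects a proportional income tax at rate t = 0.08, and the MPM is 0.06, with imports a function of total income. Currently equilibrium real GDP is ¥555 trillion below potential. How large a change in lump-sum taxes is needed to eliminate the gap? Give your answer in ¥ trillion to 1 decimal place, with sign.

−¥449.1 trillion

Spending multiplier = 1/(1 − c(1−t) + m) = 1/(1 − 0.613×0.92 + 0.06) = 1/0.49604 ≈ 2.016.
Tax multiplier = −c·k = −0.613/0.49604 ≈ −1.236. Need ΔY = +¥555 trillion, so ΔT = ΔY/(−c·k) = −(+¥555 trillion) × 0.49604 / 0.613 ≈ −¥449.1 trillion.
The government should cut lump-sum taxes by ¥449.1 trillion.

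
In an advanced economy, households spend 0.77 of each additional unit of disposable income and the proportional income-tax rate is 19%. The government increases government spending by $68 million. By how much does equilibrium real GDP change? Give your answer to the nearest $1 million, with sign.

+$181 million

Expenditure multiplier = 1/(1 − c(1−t)) = 1/(1 − 0.77×0.81) = 1/0.3763 ≈ 2.657.
ΔY = k × ΔG = (+$68 million) / 0.3763 ≈ +$181 million.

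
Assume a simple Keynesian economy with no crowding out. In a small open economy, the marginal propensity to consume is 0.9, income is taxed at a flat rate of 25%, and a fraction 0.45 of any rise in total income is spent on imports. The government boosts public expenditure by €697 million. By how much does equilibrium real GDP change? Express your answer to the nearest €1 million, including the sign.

+€899 million

Government-spending multiplier = 1/(1 − c(1−t) + m) = 1/(1 − 0.9×0.75 + 0.45) = 1/0.775 ≈ 1.29.
ΔY = k × ΔG = (+€697 million) / 0.775 ≈ +€899 million.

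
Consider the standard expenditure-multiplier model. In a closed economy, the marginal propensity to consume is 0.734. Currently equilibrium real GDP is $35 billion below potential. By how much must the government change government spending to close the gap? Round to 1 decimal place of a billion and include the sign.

+$9.3 billion

Spending multiplier = 1/(1 − MPC) = 1/(1 − 0.734) = 1/0.266 ≈ 3.759.
Need ΔY = +$35 billion, so ΔG = ΔY/k = (+$35 billion) × 0.266 ≈ +$9.3 billion.
The government should increase government spending by $9.3 billion.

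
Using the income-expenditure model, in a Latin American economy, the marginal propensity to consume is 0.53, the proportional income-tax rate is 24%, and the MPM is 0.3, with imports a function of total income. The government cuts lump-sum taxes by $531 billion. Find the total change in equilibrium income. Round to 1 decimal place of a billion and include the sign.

+$313.7 billion

A lump-sum tax change of −$531 billion shifts disposable income by +$531 billion; first-round consumption changes by −c × ΔT = −0.53 × (−$531 billion) = +$281.43 billion.
Expenditure multiplier = 1/(1 − c(1−t) + m) = 1/(1 − 0.53×0.76 + 0.3) = 1/0.8972 ≈ 1.115.
The tax multiplier is −c × k ≈ −0.591, so ΔY = k × (−c·ΔT) = (+$281.43 billion) / 0.8972 ≈ +$313.7 billion.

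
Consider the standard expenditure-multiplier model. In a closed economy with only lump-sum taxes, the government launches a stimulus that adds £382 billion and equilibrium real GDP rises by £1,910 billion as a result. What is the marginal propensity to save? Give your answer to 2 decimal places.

Implied spending multiplier k = ΔY/ΔG = 1,910/382 = 5.
Since k = 1/(1 − MPC), MPC = 1 − 1/k = 1 − ΔG/ΔY = 1 − 382/1,910 = 0.80.
MPS = 1 − MPC = 0.20.

0.20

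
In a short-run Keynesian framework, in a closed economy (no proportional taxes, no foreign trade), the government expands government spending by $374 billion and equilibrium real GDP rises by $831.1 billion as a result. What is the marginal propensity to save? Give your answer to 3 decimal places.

Implied spending multiplier k = ΔY/ΔG = 831.1/374 ≈ 2.2222.
Since k = 1/(1 − MPC), MPC = 1 − 1/k = 1 − ΔG/ΔY = 1 − 374/831.1 ≈ 0.550.
MPS = 1 − MPC = 0.450.

0.450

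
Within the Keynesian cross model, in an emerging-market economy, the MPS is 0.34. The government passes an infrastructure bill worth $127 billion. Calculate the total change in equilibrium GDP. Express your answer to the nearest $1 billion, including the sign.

+$374 billion

MPC = 1 − MPS = 1 − 0.34 = 0.66.
Spending multiplier = 1/(1 − MPC) = 1/(1 − 0.66) = 1/0.34 ≈ 2.941.
ΔY = k × ΔG = (+$127 billion) / 0.34 ≈ +$374 billion.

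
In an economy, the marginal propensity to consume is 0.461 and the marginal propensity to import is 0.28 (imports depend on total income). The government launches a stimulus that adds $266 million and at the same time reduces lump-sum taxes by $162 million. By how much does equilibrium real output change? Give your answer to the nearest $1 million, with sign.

+$416 million

Expenditure multiplier = 1/(1 − c + m) = 1/(1 − 0.461 + 0.28) = 1/0.819 ≈ 1.221.
ΔG contributes k·ΔG = (+$266 million) / 0.819 ≈ +$324.8 million.
ΔT of −$162 million changes first-round spending by −c·ΔT = +$74.682 million, contributing k·(−c·ΔT) = (+$74.682 million) / 0.819 ≈ +$91.2 million.
Net ΔY = k(ΔG − c·ΔT) = (+$340.682 million) / 0.819 ≈ +$416 million.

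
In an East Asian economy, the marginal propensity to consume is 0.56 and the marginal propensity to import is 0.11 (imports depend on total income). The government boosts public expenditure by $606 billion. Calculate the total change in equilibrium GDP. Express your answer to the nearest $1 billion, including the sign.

Spending multiplier = 1/(1 − c + m) = 1/(1 − 0.56 + 0.11) = 1/0.55 ≈ 1.818.
ΔY = k × ΔG = (+$606 billion) / 0.55 ≈ +$1,102 billion.

+$1,102 billion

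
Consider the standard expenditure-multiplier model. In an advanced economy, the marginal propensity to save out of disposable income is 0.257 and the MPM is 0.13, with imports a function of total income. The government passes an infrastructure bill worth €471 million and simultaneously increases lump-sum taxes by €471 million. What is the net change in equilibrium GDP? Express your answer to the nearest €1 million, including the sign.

+€313 million

MPC = 1 − MPS = 1 − 0.257 = 0.743.
Expenditure multiplier = 1/(1 − c + m) = 1/(1 − 0.743 + 0.13) = 1/0.387 ≈ 2.584.
ΔG contributes k·ΔG = (+€471 million) / 0.387 ≈ +€1,217.1 million.
ΔT of +€471 million changes first-round spending by −c·ΔT = −€349.953 million, contributing k·(−c·ΔT) = (−€349.953 million) / 0.387 ≈ −€904.3 million.
Net ΔY = k(ΔG − c·ΔT) = (+€121.047 million) / 0.387 ≈ +€313 million.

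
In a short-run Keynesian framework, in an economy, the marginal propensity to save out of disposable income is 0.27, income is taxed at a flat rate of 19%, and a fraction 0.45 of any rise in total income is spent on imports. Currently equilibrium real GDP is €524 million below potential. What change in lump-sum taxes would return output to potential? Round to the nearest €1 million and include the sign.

MPC = 1 − MPS = 1 − 0.27 = 0.73.
Spending multiplier = 1/(1 − c(1−t) + m) = 1/(1 − 0.73×0.81 + 0.45) = 1/0.8587 ≈ 1.165.
Tax multiplier = −c·k = −0.73/0.8587 ≈ −0.85. Need ΔY = +€524 million, so ΔT = ΔY/(−c·k) = −(+€524 million) × 0.8587 / 0.73 ≈ −€616 million.
The government should cut lump-sum taxes by €616 million.

−€616 million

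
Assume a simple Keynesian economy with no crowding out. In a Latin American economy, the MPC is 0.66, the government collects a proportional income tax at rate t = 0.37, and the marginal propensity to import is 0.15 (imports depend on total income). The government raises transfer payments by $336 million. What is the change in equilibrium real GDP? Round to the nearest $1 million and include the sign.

The transfer change shifts disposable income by +$336 million, so first-round consumption changes by c·ΔTR = 0.66 × (+$336 million) = +$221.76 million.
Expenditure multiplier = 1/(1 − c(1−t) + m) = 1/(1 − 0.66×0.63 + 0.15) = 1/0.7342 ≈ 1.362.
The transfer multiplier is c × k ≈ 0.899, so ΔY = k × (c·ΔTR) = (+$221.76 million) / 0.7342 ≈ +$302 million.

+$302 million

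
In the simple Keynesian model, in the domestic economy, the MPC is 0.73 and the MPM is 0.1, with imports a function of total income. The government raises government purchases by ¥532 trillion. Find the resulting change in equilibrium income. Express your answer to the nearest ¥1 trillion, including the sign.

+¥1,438 trillion

Spending multiplier = 1/(1 − c + m) = 1/(1 − 0.73 + 0.1) = 1/0.37 ≈ 2.703.
ΔY = k × ΔG = (+¥532 trillion) / 0.37 ≈ +¥1,438 trillion.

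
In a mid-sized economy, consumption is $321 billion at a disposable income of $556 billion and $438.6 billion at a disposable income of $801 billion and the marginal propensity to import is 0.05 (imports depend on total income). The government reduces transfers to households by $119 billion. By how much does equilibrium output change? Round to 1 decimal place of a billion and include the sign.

MPC = ΔC/ΔYd = (438.6 − 321)/(801 − 556) = 117.6/245 = 0.48.
The transfer change shifts disposable income by −$119 billion, so first-round consumption changes by c·ΔTR = 0.48 × (−$119 billion) = −$57.12 billion.
Expenditure multiplier = 1/(1 − c + m) = 1/(1 − 0.48 + 0.05) = 1/0.57 ≈ 1.754.
The transfer multiplier is c × k ≈ 0.842, so ΔY = k × (c·ΔTR) = (−$57.12 billion) / 0.57 ≈ −$100.2 billion.

−$100.2 billion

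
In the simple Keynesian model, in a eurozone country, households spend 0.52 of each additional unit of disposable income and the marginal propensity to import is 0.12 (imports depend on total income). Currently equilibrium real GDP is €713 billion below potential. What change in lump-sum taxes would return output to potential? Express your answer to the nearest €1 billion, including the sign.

Spending multiplier = 1/(1 − c + m) = 1/(1 − 0.52 + 0.12) = 1/0.6 ≈ 1.667.
Tax multiplier = −c·k = −0.52/0.6 ≈ −0.867. Need ΔY = +€713 billion, so ΔT = ΔY/(−c·k) = −(+€713 billion) × 0.6 / 0.52 ≈ −€823 billion.
The government should cut lump-sum taxes by €823 billion.

−€823 billion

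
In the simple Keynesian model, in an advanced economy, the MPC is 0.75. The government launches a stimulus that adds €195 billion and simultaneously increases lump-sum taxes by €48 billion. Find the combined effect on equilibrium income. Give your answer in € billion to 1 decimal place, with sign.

+€636.0 billion

Expenditure multiplier = 1/(1 − MPC) = 1/(1 − 0.75) = 1/0.25 = 4.
ΔG contributes k·ΔG = (+€195 billion) / 0.25 = +€780 billion.
ΔT of +€48 billion changes first-round spending by −c·ΔT = −€36 billion, contributing k·(−c·ΔT) = (−€36 billion) / 0.25 = −€144 billion.
Net ΔY = k(ΔG − c·ΔT) = (+€159 billion) / 0.25 = +€636 billion.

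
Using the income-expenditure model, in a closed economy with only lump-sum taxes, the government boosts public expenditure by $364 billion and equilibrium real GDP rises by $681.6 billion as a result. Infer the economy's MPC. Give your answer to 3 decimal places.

0.466

Implied spending multiplier k = ΔY/ΔG = 681.6/364 ≈ 1.8725.
Since k = 1/(1 − MPC), MPC = 1 − 1/k = 1 − ΔG/ΔY = 1 − 364/681.6 ≈ 0.466.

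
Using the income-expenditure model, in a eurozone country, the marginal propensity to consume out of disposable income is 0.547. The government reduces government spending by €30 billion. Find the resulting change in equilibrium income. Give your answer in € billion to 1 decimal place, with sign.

−€66.2 billion

Expenditure multiplier = 1/(1 − MPC) = 1/(1 − 0.547) = 1/0.453 ≈ 2.208.
ΔY = k × ΔG = (−€30 billion) / 0.453 ≈ −€66.2 billion.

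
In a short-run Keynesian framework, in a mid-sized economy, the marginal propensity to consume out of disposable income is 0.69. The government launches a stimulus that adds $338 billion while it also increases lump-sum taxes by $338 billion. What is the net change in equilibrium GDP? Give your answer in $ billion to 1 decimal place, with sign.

+$338.0 billion

Expenditure multiplier = 1/(1 − MPC) = 1/(1 − 0.69) = 1/0.31 ≈ 3.226.
ΔG contributes k·ΔG = (+$338 billion) / 0.31 ≈ +$1,090.3 billion.
ΔT of +$338 billion changes first-round spending by −c·ΔT = −$233.22 billion, contributing k·(−c·ΔT) = (−$233.22 billion) / 0.31 ≈ −$752.3 billion.
With ΔG = ΔT and no other leakages, the balanced-budget multiplier is 1, so ΔY = ΔG = +$338 billion.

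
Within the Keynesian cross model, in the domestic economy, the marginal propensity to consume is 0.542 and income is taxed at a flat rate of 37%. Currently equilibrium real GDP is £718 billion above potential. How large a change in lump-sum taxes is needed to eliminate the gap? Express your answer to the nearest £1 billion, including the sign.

Spending multiplier = 1/(1 − c(1−t)) = 1/(1 − 0.542×0.63) = 1/0.65854 ≈ 1.519.
Tax multiplier = −c·k = −0.542/0.65854 ≈ −0.823. Need ΔY = −£718 billion, so ΔT = ΔY/(−c·k) = −(−£718 billion) × 0.65854 / 0.542 ≈ +£872 billion.
The government should raise lump-sum taxes by £872 billion.

+£872 billion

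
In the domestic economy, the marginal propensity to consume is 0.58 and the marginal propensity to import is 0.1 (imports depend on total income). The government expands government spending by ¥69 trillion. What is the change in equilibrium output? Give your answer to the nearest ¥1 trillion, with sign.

Expenditure multiplier = 1/(1 − c + m) = 1/(1 − 0.58 + 0.1) = 1/0.52 ≈ 1.923.
ΔY = k × ΔG = (+¥69 trillion) / 0.52 ≈ +¥133 trillion.

+¥133 trillion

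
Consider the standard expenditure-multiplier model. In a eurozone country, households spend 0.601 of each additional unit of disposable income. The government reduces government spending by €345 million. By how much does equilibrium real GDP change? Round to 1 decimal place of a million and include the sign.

Spending multiplier = 1/(1 − MPC) = 1/(1 − 0.601) = 1/0.399 ≈ 2.506.
ΔY = k × ΔG = (−€345 million) / 0.399 ≈ −€864.7 million.

−€864.7 million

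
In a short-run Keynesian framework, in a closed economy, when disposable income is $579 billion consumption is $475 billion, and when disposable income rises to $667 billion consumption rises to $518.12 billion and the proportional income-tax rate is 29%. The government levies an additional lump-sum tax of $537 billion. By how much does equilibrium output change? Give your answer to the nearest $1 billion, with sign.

MPC = ΔC/ΔYd = (518.12 − 475)/(667 − 579) = 43.12/88 = 0.49.
A lump-sum tax change of +$537 billion shifts disposable income by −$537 billion; first-round consumption changes by −c × ΔT = −0.49 × (+$537 billion) = −$263.13 billion.
Expenditure multiplier = 1/(1 − c(1−t)) = 1/(1 − 0.49×0.71) = 1/0.6521 ≈ 1.534.
The tax multiplier is −c × k ≈ −0.751, so ΔY = k × (−c·ΔT) = (−$263.13 billion) / 0.6521 ≈ −$404 billion.

−$404 billion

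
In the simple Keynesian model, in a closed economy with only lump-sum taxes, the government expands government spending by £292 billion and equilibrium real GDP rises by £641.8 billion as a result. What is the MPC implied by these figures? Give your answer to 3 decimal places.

0.545

Implied spending multiplier k = ΔY/ΔG = 641.8/292 ≈ 2.1979.
Since k = 1/(1 − MPC), MPC = 1 − 1/k = 1 − ΔG/ΔY = 1 − 292/641.8 ≈ 0.545.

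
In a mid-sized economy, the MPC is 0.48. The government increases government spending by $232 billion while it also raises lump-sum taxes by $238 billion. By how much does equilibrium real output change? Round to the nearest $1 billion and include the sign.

Expenditure multiplier = 1/(1 − MPC) = 1/(1 − 0.48) = 1/0.52 ≈ 1.923.
ΔG contributes k·ΔG = (+$232 billion) / 0.52 ≈ +$446.2 billion.
ΔT of +$238 billion changes first-round spending by −c·ΔT = −$114.24 billion, contributing k·(−c·ΔT) = (−$114.24 billion) / 0.52 ≈ −$219.7 billion.
Net ΔY = k(ΔG − c·ΔT) = (+$117.76 billion) / 0.52 ≈ +$226 billion.

+$226 billion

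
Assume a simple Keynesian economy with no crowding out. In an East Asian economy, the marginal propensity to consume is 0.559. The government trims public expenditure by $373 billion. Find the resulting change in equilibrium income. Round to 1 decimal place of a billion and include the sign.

Spending multiplier = 1/(1 − MPC) = 1/(1 − 0.559) = 1/0.441 ≈ 2.268.
ΔY = k × ΔG = (−$373 billion) / 0.441 ≈ −$845.8 billion.

−$845.8 billion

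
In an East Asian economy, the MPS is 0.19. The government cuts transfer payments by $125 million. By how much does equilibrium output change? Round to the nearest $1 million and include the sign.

MPC = 1 − MPS = 1 − 0.19 = 0.81.
The transfer change shifts disposable income by −$125 million, so first-round consumption changes by c·ΔTR = 0.81 × (−$125 million) = −$101.25 million.
Expenditure multiplier = 1/(1 − MPC) = 1/(1 − 0.81) = 1/0.19 ≈ 5.263.
The transfer multiplier is c × k ≈ 4.263, so ΔY = k × (c·ΔTR) = (−$101.25 million) / 0.19 ≈ −$533 million.

−$533 million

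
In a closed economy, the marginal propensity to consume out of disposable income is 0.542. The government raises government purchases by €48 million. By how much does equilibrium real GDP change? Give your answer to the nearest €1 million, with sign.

+€105 million

Expenditure multiplier = 1/(1 − MPC) = 1/(1 − 0.542) = 1/0.458 ≈ 2.183.
ΔY = k × ΔG = (+€48 million) / 0.458 ≈ +€105 million.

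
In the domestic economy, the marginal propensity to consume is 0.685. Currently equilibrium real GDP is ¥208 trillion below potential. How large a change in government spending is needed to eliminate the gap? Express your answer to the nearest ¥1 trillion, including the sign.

+¥66 trillion

Spending multiplier = 1/(1 − MPC) = 1/(1 − 0.685) = 1/0.315 ≈ 3.175.
Need ΔY = +¥208 trillion, so ΔG = ΔY/k = (+¥208 trillion) × 0.315 ≈ +¥66 trillion.
The government should increase government spending by ¥66 trillion.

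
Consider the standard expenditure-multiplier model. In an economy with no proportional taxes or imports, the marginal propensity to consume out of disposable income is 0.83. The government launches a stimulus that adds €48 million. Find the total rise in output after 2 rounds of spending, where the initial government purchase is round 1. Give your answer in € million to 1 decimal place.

Round 1 adds ΔG = €48 million; each later round is MPC = 0.83 times the previous.
After 2 rounds: 48 + 39.84 = ΔG·(1 − c^2)/(1 − c) = 48 × (1 − 0.6889)/0.17 ≈ €87.8 million.

€87.8 million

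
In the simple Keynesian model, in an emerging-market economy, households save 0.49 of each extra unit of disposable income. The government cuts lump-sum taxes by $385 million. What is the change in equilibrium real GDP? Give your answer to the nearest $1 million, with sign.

MPC = 1 − MPS = 1 − 0.49 = 0.51.
A lump-sum tax change of −$385 million shifts disposable income by +$385 million; first-round consumption changes by −c × ΔT = −0.51 × (−$385 million) = +$196.35 million.
Expenditure multiplier = 1/(1 − MPC) = 1/(1 − 0.51) = 1/0.49 ≈ 2.041.
The tax multiplier is −c × k ≈ −1.041, so ΔY = k × (−c·ΔT) = (+$196.35 million) / 0.49 ≈ +$401 million.

+$401 million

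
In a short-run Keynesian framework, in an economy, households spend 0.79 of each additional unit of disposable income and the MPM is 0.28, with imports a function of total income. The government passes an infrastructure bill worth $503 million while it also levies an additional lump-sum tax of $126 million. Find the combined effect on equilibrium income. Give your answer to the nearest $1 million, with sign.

Expenditure multiplier = 1/(1 − c + m) = 1/(1 − 0.79 + 0.28) = 1/0.49 ≈ 2.041.
ΔG contributes k·ΔG = (+$503 million) / 0.49 ≈ +$1,026.5 million.
ΔT of +$126 million changes first-round spending by −c·ΔT = −$99.54 million, contributing k·(−c·ΔT) = (−$99.54 million) / 0.49 ≈ −$203.1 million.
Net ΔY = k(ΔG − c·ΔT) = (+$403.46 million) / 0.49 ≈ +$823 million.

+$823 million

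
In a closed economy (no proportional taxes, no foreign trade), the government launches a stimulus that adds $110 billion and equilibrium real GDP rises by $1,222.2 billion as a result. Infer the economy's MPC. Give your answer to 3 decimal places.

Implied spending multiplier k = ΔY/ΔG = 1,222.2/110 ≈ 11.1109.
Since k = 1/(1 − MPC), MPC = 1 − 1/k = 1 − ΔG/ΔY = 1 − 110/1,222.2 ≈ 0.910.

0.910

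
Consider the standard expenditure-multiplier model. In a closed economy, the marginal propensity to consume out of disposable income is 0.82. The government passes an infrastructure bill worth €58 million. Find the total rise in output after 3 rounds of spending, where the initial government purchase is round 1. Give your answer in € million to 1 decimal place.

Round 1 adds ΔG = €58 million; each later round is MPC = 0.82 times the previous.
After 3 rounds: 58 + 47.56 + 38.9992 = ΔG·(1 − c^3)/(1 − c) = 58 × (1 − 0.551368)/0.18 ≈ €144.6 million.

€144.6 million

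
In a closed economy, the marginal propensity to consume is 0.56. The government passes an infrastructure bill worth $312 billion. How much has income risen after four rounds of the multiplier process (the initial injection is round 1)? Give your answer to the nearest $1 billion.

Round 1 adds ΔG = $312 billion; each later round is MPC = 0.56 times the previous.
After 4 rounds: 312 + 174.72 + 97.8432 + 54.792192 = ΔG·(1 − c^4)/(1 − c) = 312 × (1 − 0.09834496)/0.44 ≈ $639 billion.

$639 billion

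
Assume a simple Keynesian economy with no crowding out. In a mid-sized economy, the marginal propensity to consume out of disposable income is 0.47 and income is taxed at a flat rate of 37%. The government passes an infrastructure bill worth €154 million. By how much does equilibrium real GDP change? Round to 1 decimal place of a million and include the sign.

Government-spending multiplier = 1/(1 − c(1−t)) = 1/(1 − 0.47×0.63) = 1/0.7039 ≈ 1.421.
ΔY = k × ΔG = (+€154 million) / 0.7039 ≈ +€218.8 million.

+€218.8 million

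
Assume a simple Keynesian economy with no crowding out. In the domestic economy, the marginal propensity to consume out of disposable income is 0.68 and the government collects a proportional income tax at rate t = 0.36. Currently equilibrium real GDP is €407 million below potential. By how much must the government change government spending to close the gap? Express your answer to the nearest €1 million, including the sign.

+€230 million

Spending multiplier = 1/(1 − c(1−t)) = 1/(1 − 0.68×0.64) = 1/0.5648 ≈ 1.771.
Need ΔY = +€407 million, so ΔG = ΔY/k = (+€407 million) × 0.5648 ≈ +€230 million.
The government should increase government spending by €230 million.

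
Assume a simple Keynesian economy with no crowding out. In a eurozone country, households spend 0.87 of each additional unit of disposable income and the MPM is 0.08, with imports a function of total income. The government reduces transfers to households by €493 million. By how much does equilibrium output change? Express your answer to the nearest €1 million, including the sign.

−€2,042 million

The transfer change shifts disposable income by −€493 million, so first-round consumption changes by c·ΔTR = 0.87 × (−€493 million) = −€428.91 million.
Expenditure multiplier = 1/(1 − c + m) = 1/(1 − 0.87 + 0.08) = 1/0.21 ≈ 4.762.
The transfer multiplier is c × k ≈ 4.143, so ΔY = k × (c·ΔTR) = (−€428.91 million) / 0.21 ≈ −€2,042 million.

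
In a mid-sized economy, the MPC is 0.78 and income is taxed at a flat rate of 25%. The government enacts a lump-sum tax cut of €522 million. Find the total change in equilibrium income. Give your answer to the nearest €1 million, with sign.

A lump-sum tax change of −€522 million shifts disposable income by +€522 million; first-round consumption changes by −c × ΔT = −0.78 × (−€522 million) = +€407.16 million.
Expenditure multiplier = 1/(1 − c(1−t)) = 1/(1 − 0.78×0.75) = 1/0.415 ≈ 2.41.
The tax multiplier is −c × k ≈ −1.88, so ΔY = k × (−c·ΔT) = (+€407.16 million) / 0.415 ≈ +€981 million.

+€981 million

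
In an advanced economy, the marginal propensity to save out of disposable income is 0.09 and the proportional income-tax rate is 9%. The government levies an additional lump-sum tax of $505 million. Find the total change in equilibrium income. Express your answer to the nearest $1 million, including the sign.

−$2,673 million

MPC = 1 − MPS = 1 − 0.09 = 0.91.
A lump-sum tax change of +$505 million shifts disposable income by −$505 million; first-round consumption changes by −c × ΔT = −0.91 × (+$505 million) = −$459.55 million.
Expenditure multiplier = 1/(1 − c(1−t)) = 1/(1 − 0.91×0.91) = 1/0.1719 ≈ 5.817.
The tax multiplier is −c × k ≈ −5.294, so ΔY = k × (−c·ΔT) = (−$459.55 million) / 0.1719 ≈ −$2,673 million.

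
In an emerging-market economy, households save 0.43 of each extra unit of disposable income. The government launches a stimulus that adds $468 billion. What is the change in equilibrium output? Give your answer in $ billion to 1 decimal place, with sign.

MPC = 1 − MPS = 1 − 0.43 = 0.57.
Government-spending multiplier = 1/(1 − MPC) = 1/(1 − 0.57) = 1/0.43 ≈ 2.326.
ΔY = k × ΔG = (+$468 billion) / 0.43 ≈ +$1,088.4 billion.

+$1,088.4 billion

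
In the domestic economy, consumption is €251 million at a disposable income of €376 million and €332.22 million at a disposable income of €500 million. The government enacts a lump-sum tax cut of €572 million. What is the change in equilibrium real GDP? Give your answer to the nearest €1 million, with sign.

+€1,086 million

MPC = ΔC/ΔYd = (332.22 − 251)/(500 − 376) = 81.22/124 = 0.655.
A lump-sum tax change of −€572 million shifts disposable income by +€572 million; first-round consumption changes by −c × ΔT = −0.655 × (−€572 million) = +€374.66 million.
Expenditure multiplier = 1/(1 − MPC) = 1/(1 − 0.655) = 1/0.345 ≈ 2.899.
The tax multiplier is −c × k ≈ −1.899, so ΔY = k × (−c·ΔT) = (+€374.66 million) / 0.345 ≈ +€1,086 million.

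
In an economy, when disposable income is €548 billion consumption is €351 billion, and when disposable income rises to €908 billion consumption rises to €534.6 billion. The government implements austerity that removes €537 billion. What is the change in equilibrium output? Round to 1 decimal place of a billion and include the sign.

MPC = ΔC/ΔYd = (534.6 − 351)/(908 − 548) = 183.6/360 = 0.51.
Government-spending multiplier = 1/(1 − MPC) = 1/(1 − 0.51) = 1/0.49 ≈ 2.041.
ΔY = k × ΔG = (−€537 billion) / 0.49 ≈ −€1,095.9 billion.

−€1,095.9 billion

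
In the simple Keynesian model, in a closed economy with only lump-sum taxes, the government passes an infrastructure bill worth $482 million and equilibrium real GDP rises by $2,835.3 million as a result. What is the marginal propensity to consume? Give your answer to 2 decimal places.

0.83

Implied spending multiplier k = ΔY/ΔG = 2,835.3/482 ≈ 5.8824.
Since k = 1/(1 − MPC), MPC = 1 − 1/k = 1 − ΔG/ΔY = 1 − 482/2,835.3 ≈ 0.83.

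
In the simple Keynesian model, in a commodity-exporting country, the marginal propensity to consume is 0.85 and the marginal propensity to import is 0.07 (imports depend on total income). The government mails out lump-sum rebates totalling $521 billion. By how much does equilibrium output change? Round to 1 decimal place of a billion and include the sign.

+$2,013.0 billion

A lump-sum tax change of −$521 billion shifts disposable income by +$521 billion; first-round consumption changes by −c × ΔT = −0.85 × (−$521 billion) = +$442.85 billion.
Expenditure multiplier = 1/(1 − c + m) = 1/(1 − 0.85 + 0.07) = 1/0.22 ≈ 4.545.
The tax multiplier is −c × k ≈ −3.864, so ΔY = k × (−c·ΔT) = (+$442.85 billion) / 0.22 ≈ +$2,013 billion.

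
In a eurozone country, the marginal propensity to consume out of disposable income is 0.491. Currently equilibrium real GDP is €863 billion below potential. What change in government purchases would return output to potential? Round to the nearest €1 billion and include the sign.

+€439 billion

Spending multiplier = 1/(1 − MPC) = 1/(1 − 0.491) = 1/0.509 ≈ 1.965.
Need ΔY = +€863 billion, so ΔG = ΔY/k = (+€863 billion) × 0.509 ≈ +€439 billion.
The government should increase government purchases by €439 billion.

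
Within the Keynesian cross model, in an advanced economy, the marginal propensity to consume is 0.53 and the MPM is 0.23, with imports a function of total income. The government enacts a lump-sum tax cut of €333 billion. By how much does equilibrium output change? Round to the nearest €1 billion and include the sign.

A lump-sum tax change of −€333 billion shifts disposable income by +€333 billion; first-round consumption changes by −c × ΔT = −0.53 × (−€333 billion) = +€176.49 billion.
Expenditure multiplier = 1/(1 − c + m) = 1/(1 − 0.53 + 0.23) = 1/0.7 ≈ 1.429.
The tax multiplier is −c × k ≈ −0.757, so ΔY = k × (−c·ΔT) = (+€176.49 billion) / 0.7 ≈ +€252 billion.

+€252 billion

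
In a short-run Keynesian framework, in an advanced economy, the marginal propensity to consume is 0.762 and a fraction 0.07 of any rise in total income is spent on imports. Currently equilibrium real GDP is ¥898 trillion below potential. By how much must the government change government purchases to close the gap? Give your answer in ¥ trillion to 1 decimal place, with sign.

+¥276.6 trillion

Spending multiplier = 1/(1 − c + m) = 1/(1 − 0.762 + 0.07) = 1/0.308 ≈ 3.247.
Need ΔY = +¥898 trillion, so ΔG = ΔY/k = (+¥898 trillion) × 0.308 ≈ +¥276.6 trillion.
The government should increase government purchases by ¥276.6 trillion.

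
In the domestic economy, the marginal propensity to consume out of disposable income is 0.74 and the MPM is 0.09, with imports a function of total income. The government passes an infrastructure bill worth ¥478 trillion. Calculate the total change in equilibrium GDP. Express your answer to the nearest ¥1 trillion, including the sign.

Spending multiplier = 1/(1 − c + m) = 1/(1 − 0.74 + 0.09) = 1/0.35 ≈ 2.857.
ΔY = k × ΔG = (+¥478 trillion) / 0.35 ≈ +¥1,366 trillion.

+¥1,366 trillion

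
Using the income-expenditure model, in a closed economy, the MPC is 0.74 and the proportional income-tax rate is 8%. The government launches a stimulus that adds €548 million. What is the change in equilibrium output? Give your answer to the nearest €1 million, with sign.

Expenditure multiplier = 1/(1 − c(1−t)) = 1/(1 − 0.74×0.92) = 1/0.3192 ≈ 3.133.
ΔY = k × ΔG = (+€548 million) / 0.3192 ≈ +€1,717 million.

+€1,717 million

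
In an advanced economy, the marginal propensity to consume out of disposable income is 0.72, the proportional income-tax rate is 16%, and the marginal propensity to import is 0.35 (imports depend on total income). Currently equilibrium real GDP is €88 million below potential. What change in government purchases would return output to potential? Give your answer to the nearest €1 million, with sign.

+€66 million

Spending multiplier = 1/(1 − c(1−t) + m) = 1/(1 − 0.72×0.84 + 0.35) = 1/0.7452 ≈ 1.342.
Need ΔY = +€88 million, so ΔG = ΔY/k = (+€88 million) × 0.7452 ≈ +€66 million.
The government should increase government purchases by €66 million.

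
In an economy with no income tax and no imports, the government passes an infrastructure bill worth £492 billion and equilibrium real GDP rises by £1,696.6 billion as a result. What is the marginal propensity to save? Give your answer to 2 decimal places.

Implied spending multiplier k = ΔY/ΔG = 1,696.6/492 ≈ 3.4484.
Since k = 1/(1 − MPC), MPC = 1 − 1/k = 1 − ΔG/ΔY = 1 − 492/1,696.6 ≈ 0.71.
MPS = 1 − MPC = 0.29.

0.29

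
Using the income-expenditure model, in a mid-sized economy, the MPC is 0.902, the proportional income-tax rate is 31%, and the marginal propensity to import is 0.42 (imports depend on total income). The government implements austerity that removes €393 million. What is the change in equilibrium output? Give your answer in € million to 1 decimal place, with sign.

Spending multiplier = 1/(1 − c(1−t) + m) = 1/(1 − 0.902×0.69 + 0.42) = 1/0.79762 ≈ 1.254.
ΔY = k × ΔG = (−€393 million) / 0.79762 ≈ −€492.7 million.

−€492.7 million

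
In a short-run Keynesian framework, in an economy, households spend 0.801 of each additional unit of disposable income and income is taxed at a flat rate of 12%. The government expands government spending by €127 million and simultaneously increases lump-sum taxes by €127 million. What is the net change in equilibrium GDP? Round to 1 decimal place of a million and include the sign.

+€85.6 million

Expenditure multiplier = 1/(1 − c(1−t)) = 1/(1 − 0.801×0.88) = 1/0.29512 ≈ 3.388.
ΔG contributes k·ΔG = (+€127 million) / 0.29512 ≈ +€430.3 million.
ΔT of +€127 million changes first-round spending by −c·ΔT = −€101.727 million, contributing k·(−c·ΔT) = (−€101.727 million) / 0.29512 ≈ −€344.7 million.
Net ΔY = k(ΔG − c·ΔT) = (+€25.273 million) / 0.29512 ≈ +€85.6 million.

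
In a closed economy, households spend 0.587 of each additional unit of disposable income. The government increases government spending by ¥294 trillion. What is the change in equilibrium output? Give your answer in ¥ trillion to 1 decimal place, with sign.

Expenditure multiplier = 1/(1 − MPC) = 1/(1 − 0.587) = 1/0.413 ≈ 2.421.
ΔY = k × ΔG = (+¥294 trillion) / 0.413 ≈ +¥711.9 trillion.

+¥711.9 trillion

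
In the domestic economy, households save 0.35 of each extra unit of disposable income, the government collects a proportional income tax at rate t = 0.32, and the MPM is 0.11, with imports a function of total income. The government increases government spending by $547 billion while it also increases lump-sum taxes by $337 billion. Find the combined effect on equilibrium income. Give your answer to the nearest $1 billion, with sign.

+$491 billion

MPC = 1 − MPS = 1 − 0.35 = 0.65.
Expenditure multiplier = 1/(1 − c(1−t) + m) = 1/(1 − 0.65×0.68 + 0.11) = 1/0.668 ≈ 1.497.
ΔG contributes k·ΔG = (+$547 billion) / 0.668 ≈ +$818.9 billion.
ΔT of +$337 billion changes first-round spending by −c·ΔT = −$219.05 billion, contributing k·(−c·ΔT) = (−$219.05 billion) / 0.668 ≈ −$327.9 billion.
Net ΔY = k(ΔG − c·ΔT) = (+$327.95 billion) / 0.668 ≈ +$491 billion.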